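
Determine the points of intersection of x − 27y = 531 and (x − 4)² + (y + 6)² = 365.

(−9, −20) and (18, −19)

Express y = (−531 + x)/27 and substitute into the circle:
730x² − 6570x − 118260 = 0  ⟹  x² − 9x − 162 = 0
x = 18 or x = −9, giving (18, −19) and (−9, −20).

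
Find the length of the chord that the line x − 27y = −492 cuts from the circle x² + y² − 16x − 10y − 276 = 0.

√730

Substitute y = (492 + x)/27:
730x² − 10950x − 91980 = 0  ⟹  x² − 15x − 126 = 0
x = 21 or x = −6, giving (21, 19) and (−6, 18).
|(21, 19) − (−6, 18)| = √((27)² + (1)²) = √730.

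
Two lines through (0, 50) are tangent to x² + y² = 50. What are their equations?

A line y − (50) = m(x − (0)) is tangent when its distance from (0, 0) is 5√2:
(0m − (−50))² = 50(m² + 1)
m² − 49 = 0, so m = 7 or m = −7.
With m = 7: 7x − y = −50. With m = −7: 7x + y = 50.

7x − y = −50 and 7x + y = 50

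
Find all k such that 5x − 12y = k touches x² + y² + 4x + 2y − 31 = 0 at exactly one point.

k = −76 or k = 80

Tangency holds when the distance from the centre (−2, −1) to the line equals the radius 6:
|5·(−2) − 12·(−1) − k| / √169 = 6
|k − (2)| = 6·13, so k = 80 or k = −76.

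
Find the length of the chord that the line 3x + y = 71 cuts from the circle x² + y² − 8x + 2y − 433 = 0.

6√10

Substitute y = −3x + 71:
10x² − 440x + 4750 = 0  ⟹  x² − 44x + 475 = 0
x = 25 or x = 19, giving (25, −4) and (19, 14).
Chord length = distance between (25, −4) and (19, 14) = √360 = 6√10.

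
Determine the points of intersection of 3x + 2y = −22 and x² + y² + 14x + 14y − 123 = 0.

From the line, y = (−22 − 3x)/2. Substituting:
13x² + 104x − 624 = 0  ⟹  x² + 8x − 48 = 0
x = 4 or x = −12, giving (4, −17) and (−12, 7).

(−12, 7) and (4, −17)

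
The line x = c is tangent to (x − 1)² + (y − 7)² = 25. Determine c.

Tangency holds when the distance from the centre (1, 7) to the line equals the radius 5:
|1·1 + 0·7 − c| / √1 = 5
|c − (1)| = 5, so c = 6 or c = −4.

c = −4 or c = 6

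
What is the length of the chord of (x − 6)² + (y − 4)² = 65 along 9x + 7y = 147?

√130

Express y = (147 − 9x)/7 and substitute into the circle:
130x² − 2730x + 12740 = 0  ⟹  x² − 21x + 98 = 0
x = 14 or x = 7, giving (14, 3) and (7, 12).
Chord length = distance between (14, 3) and (7, 12) = √130 = √130.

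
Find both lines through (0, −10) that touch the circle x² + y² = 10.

Write the tangent as mx − y + (−10 − m·(0)) = 0 and set its distance from the centre to √10:
(0m − (10))² = 10(m² + 1)
m² − 9 = 0, so m = 3 or m = −3.
Through (0, −10) these give 3x − y = 10 and 3x + y = −10.

3x − y = 10 and 3x + y = −10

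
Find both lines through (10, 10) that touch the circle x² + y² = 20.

A line y − (10) = m(x − (10)) is tangent when its distance from (0, 0) is 2√5:
[m·(−10) − (−10)]² = 20(m² + 1)
2m² − 5m + 2 = 0, so m = 1/2 or m = 2.
With m = 1/2: x − 2y = −10. With m = 2: 2x − y = 10.

x − 2y = −10 and 2x − y = 10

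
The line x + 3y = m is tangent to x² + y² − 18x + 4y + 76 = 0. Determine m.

The line touches the circle iff its distance from (9, −2) is 3:
|1·9 + 3·(−2) − m| / √10 = 3
|m − (3)| = 3√10.

m = 3 ± 3√10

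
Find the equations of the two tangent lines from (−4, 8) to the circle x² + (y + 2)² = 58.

Let a tangent through (−4, 8) have slope m. Its distance from (0, −2) must equal √58:
[m·(4) − (−10)]² = 58(m² + 1)
21m² − 40m − 21 = 0, so m = −3/7 or m = 7/3.
Through (−4, 8) these give 3x + 7y = 44 and 7x − 3y = −52.

3x + 7y = 44 and 7x − 3y = −52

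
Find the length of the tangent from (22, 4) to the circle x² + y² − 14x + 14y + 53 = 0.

Centre (7, −7), r² = 45. |PO|² = (15)² + (11)² = 346.
The tangent meets the radius at right angles, so tangent² = |PO|² − r² = 346 − 45 = 301.

√301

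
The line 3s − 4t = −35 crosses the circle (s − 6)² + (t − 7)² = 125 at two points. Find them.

(−5, 5) and (11, 17)

Express t = (35 + 3s)/4 and substitute into the circle:
25s² − 150s − 1375 = 0  ⟹  s² − 6s − 55 = 0
s = 11 or s = −5, giving (11, 17) and (−5, 5).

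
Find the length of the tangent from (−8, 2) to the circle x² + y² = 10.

With centre O = (0, 0), |OP|² = 68 and r² = 10.
The tangent meets the radius at right angles, so tangent² = |PO|² − r² = 68 − 10 = 58.

√58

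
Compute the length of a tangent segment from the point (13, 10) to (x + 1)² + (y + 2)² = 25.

With centre O = (−1, −2), |OP|² = 340 and r² = 25.
By the tangent–radius right angle, tangent length = √(|PO|² − r²) = √315 = 3√35.

3√35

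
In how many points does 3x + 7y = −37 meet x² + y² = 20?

0

Substituting the line into the circle gives 58x² + 222x + 389 = 0.
Δ = 49284 − 90248 = −40964.
No real roots: the line does not meet the circle.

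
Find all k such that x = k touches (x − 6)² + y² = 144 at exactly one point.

Tangency holds when the distance from the centre (6, 0) to the line equals the radius 12:
|1·6 + 0·0 − k| / √1 = 12
|k − (6)| = 12, so k = 18 or k = −6.

k = −6 or k = 18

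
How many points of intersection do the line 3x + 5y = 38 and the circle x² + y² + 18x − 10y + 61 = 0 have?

0

Substituting the line into the circle gives 34x² + 372x + 1069 = 0.
Δ = 138384 − 145384 = −7000.
No real roots: the line does not meet the circle.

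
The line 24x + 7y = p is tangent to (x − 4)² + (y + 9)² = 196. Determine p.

Tangency holds when the distance from the centre (4, −9) to the line equals the radius 14:
|24·4 + 7·(−9) − p| / √625 = 14
|p − (33)| = 14·25, so p = 383 or p = −317.

p = −317 or p = 383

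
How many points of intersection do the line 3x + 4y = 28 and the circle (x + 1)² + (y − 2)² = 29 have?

2

Substituting the line into the circle gives 25x² − 88x − 48 = 0.
Discriminant = (−88)² − 4·25·(−48) = 12544 > 0.
Two real roots: the line is a secant.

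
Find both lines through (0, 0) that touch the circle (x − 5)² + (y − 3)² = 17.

x + 4y = 0 and 4x − y = 0

A line y − (0) = m(x − (0)) is tangent when its distance from (5, 3) is √17:
(5m − (3))² = 17(m² + 1)
4m² − 15m − 4 = 0, so m = −1/4 or m = 4.
Through (0, 0) these give x + 4y = 0 and 4x − y = 0.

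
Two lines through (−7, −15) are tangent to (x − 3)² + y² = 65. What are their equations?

4x − 7y = 77 and 8x − y = −41

Write the tangent as mx − y + (−15 − m·(−7)) = 0 and set its distance from the centre to √65:
(10m − (15))² = 65(m² + 1)
7m² − 60m + 32 = 0, so m = 4/7 or m = 8.
With m = 4/7: 4x − 7y = 77. With m = 8: 8x − y = −41.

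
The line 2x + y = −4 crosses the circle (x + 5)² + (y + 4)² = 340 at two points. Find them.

Substitute y = −2x − 4:
5x² + 10x − 315 = 0  ⟹  x² + 2x − 63 = 0
x = 7 or x = −9, giving (7, −18) and (−9, 14).

(−9, 14) and (7, −18)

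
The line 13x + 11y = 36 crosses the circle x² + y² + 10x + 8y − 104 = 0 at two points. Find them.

(−4, 8) and (7, −5)

Express y = (36 − 13x)/11 and substitute into the circle:
290x² − 870x − 8120 = 0  ⟹  x² − 3x − 28 = 0
x = 7 or x = −4, giving (7, −5) and (−4, 8).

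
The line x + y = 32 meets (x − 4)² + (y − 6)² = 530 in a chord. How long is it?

24√2

From the line, y = −x + 32. Substituting:
2x² − 60x + 162 = 0  ⟹  x² − 30x + 81 = 0
x = 27 or x = 3, giving (27, 5) and (3, 29).
|(27, 5) − (3, 29)| = √((24)² + (−24)²) = 24√2.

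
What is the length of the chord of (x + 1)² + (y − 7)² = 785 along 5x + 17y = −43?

3√314

The distance from (−1, 7) to the line is 157/√314, and r² = 785.
Half the chord is √(r² − d²) = √(1413/2), so the full chord is 3√314.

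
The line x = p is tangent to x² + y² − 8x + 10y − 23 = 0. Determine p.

p = −4 or p = 12

Tangency holds when the distance from the centre (4, −5) to the line equals the radius 8:
|1·4 + 0·(−5) − p| / √1 = 8
|p − (4)| = 8, so p = 12 or p = −4.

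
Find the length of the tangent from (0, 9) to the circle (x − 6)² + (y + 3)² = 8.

2√43

Centre (6, −3), r² = 8. |PO|² = (−6)² + (12)² = 180.
The tangent meets the radius at right angles, so tangent² = |PO|² − r² = 180 − 8 = 172.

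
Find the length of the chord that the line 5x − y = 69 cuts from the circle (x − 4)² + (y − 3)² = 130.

2√26

Substitute y = 5x − 69:
26x² − 728x + 5070 = 0  ⟹  x² − 28x + 195 = 0
x = 15 or x = 13, giving (15, 6) and (13, −4).
|(15, 6) − (13, −4)| = √((2)² + (10)²) = 2√26.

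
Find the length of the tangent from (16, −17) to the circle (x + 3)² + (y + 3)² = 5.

2√138

The centre is (−3, −3) and r = √5. The square of the distance from P to the centre is 361 + 196 = 557.
The tangent meets the radius at right angles, so tangent² = |PO|² − r² = 557 − 5 = 552.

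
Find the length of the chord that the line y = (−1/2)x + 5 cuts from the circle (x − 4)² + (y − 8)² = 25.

2√5

Express y = (10 − x)/2 and substitute into the circle:
5x² − 20x = 0  ⟹  x² − 4x = 0
x = 4 or x = 0, giving (4, 3) and (0, 5).
Chord length = distance between (4, 3) and (0, 5) = √20 = 2√5.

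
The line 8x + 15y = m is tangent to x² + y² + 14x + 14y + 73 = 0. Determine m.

The line touches the circle iff its distance from (−7, −7) is 5:
|8·(−7) + 15·(−7) − m| / √289 = 5
|m − (−161)| = 5·17, so m = −76 or m = −246.

m = −246 or m = −76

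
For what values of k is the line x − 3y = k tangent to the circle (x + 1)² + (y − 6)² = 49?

For a tangent, require d(centre, line) = r = 7.
|1·(−1) − 3·6 − k| / √10 = 7
|k − (−19)| = 7√10.

k = −19 ± 7√10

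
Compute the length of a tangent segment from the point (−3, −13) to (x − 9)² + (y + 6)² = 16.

√177

With centre O = (9, −6), |OP|² = 193 and r² = 16.
By the tangent–radius right angle, tangent length = √(|PO|² − r²) = √177.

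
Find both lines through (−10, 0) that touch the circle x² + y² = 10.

x − 3y = −10 and x + 3y = −10

Let a tangent through (−10, 0) have slope m. Its distance from (0, 0) must equal √10:
(10m − (0))² = 10(m² + 1)
9m² − 1 = 0, so m = 1/3 or m = −1/3.
Through (−10, 0) these give x − 3y = −10 and x + 3y = −10.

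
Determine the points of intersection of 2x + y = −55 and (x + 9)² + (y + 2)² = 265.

From the line, y = −2x − 55. Substituting:
5x² + 230x + 2625 = 0  ⟹  x² + 46x + 525 = 0
x = −21 or x = −25, giving (−21, −13) and (−25, −5).

(−25, −5) and (−21, −13)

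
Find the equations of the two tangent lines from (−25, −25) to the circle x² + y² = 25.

Let a tangent through (−25, −25) have slope m. Its distance from (0, 0) must equal 5:
(25m − (25))² = 25(m² + 1)
12m² − 25m + 12 = 0, so m = 3/4 or m = 4/3.
Through (−25, −25) these give 3x − 4y = 25 and 4x − 3y = −25.

3x − 4y = 25 and 4x − 3y = −25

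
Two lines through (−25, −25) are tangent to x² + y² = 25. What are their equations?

Let a tangent through (−25, −25) have slope m. Its distance from (0, 0) must equal 5:
[m·(25) − (25)]² = 25(m² + 1)
12m² − 25m + 12 = 0, so m = 3/4 or m = 4/3.
Through (−25, −25) these give 3x − 4y = 25 and 4x − 3y = −25.

3x − 4y = 25 and 4x − 3y = −25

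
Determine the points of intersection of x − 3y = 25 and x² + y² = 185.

(−8, −11) and (13, −4)

Substitute y = (−25 + x)/3:
10x² − 50x − 1040 = 0  ⟹  x² − 5x − 104 = 0
x = 13 or x = −8, giving (13, −4) and (−8, −11).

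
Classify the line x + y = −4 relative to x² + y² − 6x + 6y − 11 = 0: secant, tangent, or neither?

Centre (3, −3), r² = 29. Distance² from centre to line = (4)²/2 = 8.
Since d² < r², the line cuts the circle twice.

secant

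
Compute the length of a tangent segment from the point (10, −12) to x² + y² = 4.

With centre O = (0, 0), |OP|² = 244 and r² = 4.
By the tangent–radius right angle, tangent length = √(|PO|² − r²) = √240 = 4√15.

4√15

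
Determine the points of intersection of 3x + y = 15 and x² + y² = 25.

(4, 3) and (5, 0)

Express y = −3x + 15 and substitute into the circle:
10x² − 90x + 200 = 0  ⟹  x² − 9x + 20 = 0
x = 5 or x = 4, giving (5, 0) and (4, 3).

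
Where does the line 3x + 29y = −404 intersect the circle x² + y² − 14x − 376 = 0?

Substitute y = (−404 − 3x)/29:
850x² − 9350x − 153000 = 0  ⟹  x² − 11x − 180 = 0
x = 20 or x = −9, giving (20, −16) and (−9, −13).

(−9, −13) and (20, −16)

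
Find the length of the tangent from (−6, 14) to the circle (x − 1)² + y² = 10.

√235

With centre O = (1, 0), |OP|² = 245 and r² = 10.
The tangent meets the radius at right angles, so tangent² = |PO|² − r² = 245 − 10 = 235.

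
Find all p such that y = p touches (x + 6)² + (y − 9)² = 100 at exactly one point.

p = −1 or p = 19

Tangency holds when the distance from the centre (−6, 9) to the line equals the radius 10:
|0·(−6) + 1·9 − p| / √1 = 10
|p − (9)| = 10, so p = 19 or p = −1.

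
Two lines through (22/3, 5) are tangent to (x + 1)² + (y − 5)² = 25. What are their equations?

Write the tangent as mx − y + (5 − m·(22/3)) = 0 and set its distance from the centre to 5:
[m·(−25/3) − (0)]² = 25(m² + 1)
16m² − 9 = 0, so m = 3/4 or m = −3/4.
With m = 3/4: 3x − 4y = 2. With m = −3/4: 3x + 4y = 42.

3x − 4y = 2 and 3x + 4y = 42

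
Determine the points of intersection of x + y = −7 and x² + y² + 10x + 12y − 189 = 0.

(−14, 7) and (8, −15)

From the line, y = −x − 7. Substituting:
2x² + 12x − 224 = 0  ⟹  x² + 6x − 112 = 0
x = 8 or x = −14, giving (8, −15) and (−14, 7).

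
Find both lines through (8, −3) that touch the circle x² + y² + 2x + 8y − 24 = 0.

5x − 4y = 52 and 4x + 5y = 17

A line y − (−3) = m(x − (8)) is tangent when its distance from (−1, −4) is √41:
(−9m − (−1))² = 41(m² + 1)
20m² − 9m − 20 = 0, so m = 5/4 or m = −4/5.
With m = 5/4: 5x − 4y = 52. With m = −4/5: 4x + 5y = 17.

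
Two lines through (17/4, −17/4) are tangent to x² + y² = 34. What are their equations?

5x − 3y = 34 and 3x − 5y = 34

Let a tangent through (17/4, −17/4) have slope m. Its distance from (0, 0) must equal √34:
[m·(−17/4) − (17/4)]² = 34(m² + 1)
15m² − 34m + 15 = 0, so m = 5/3 or m = 3/5.
With m = 5/3: 5x − 3y = 34. With m = 3/5: 3x − 5y = 34.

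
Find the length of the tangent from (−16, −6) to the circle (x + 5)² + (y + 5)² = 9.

With centre O = (−5, −5), |OP|² = 122 and r² = 9.
The tangent meets the radius at right angles, so tangent² = |PO|² − r² = 122 − 9 = 113.

√113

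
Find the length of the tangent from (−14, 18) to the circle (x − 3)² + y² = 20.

√593

The centre is (3, 0) and r = 2√5. The square of the distance from P to the centre is 289 + 324 = 613.
Power of the point: PT² = |PO|² − r² = 593, so PT = √593.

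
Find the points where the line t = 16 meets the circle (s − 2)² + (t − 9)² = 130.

Substitute t = 16:
s² − 4s − 77 = 0
s = 11 or s = −7, giving (11, 16) and (−7, 16).

(−7, 16) and (11, 16)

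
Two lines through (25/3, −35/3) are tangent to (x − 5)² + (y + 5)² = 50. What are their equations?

A line y − (−35/3) = m(x − (25/3)) is tangent when its distance from (5, −5) is 5√2:
(−10/3m − (20/3))² = 50(m² + 1)
7m² − 8m + 1 = 0, so m = 1 or m = 1/7.
With m = 1: x − y = 20. With m = 1/7: x − 7y = 90.

x − y = 20 and x − 7y = 90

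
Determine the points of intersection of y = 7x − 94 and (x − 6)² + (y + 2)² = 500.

Substitute y = 7x − 94:
50x² − 1300x + 8000 = 0  ⟹  x² − 26x + 160 = 0
x = 16 or x = 10, giving (16, 18) and (10, −24).

(10, −24) and (16, 18)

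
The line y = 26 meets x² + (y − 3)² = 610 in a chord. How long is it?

Centre (0, 3), r² = 610. Perpendicular distance d from centre to line = |−23| / √1 = 23.
Chord = 2√(r² − d²) = 2·√(81) = 18.

18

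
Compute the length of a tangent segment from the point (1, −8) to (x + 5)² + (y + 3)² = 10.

√51

With centre O = (−5, −3), |OP|² = 61 and r² = 10.
The tangent meets the radius at right angles, so tangent² = |PO|² − r² = 61 − 10 = 51.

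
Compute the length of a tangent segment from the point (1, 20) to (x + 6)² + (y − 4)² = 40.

The centre is (−6, 4) and r = 2√10. The square of the distance from P to the centre is 49 + 256 = 305.
By the tangent–radius right angle, tangent length = √(|PO|² − r²) = √265.

√265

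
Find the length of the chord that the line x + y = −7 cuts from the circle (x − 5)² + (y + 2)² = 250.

Substitute y = −x − 7:
2x² − 200 = 0  ⟹  x² − 100 = 0
x = 10 or x = −10, giving (10, −17) and (−10, 3).
|(10, −17) − (−10, 3)| = √((20)² + (−20)²) = 20√2.

20√2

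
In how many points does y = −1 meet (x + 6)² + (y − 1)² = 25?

2

Centre (−6, 1), r² = 25. Distance² from centre to line = (2)² = 4.
Since d² < r², the line cuts the circle twice.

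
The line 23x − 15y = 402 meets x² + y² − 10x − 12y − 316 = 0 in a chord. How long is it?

Express y = (−402 + 23x)/15 and substitute into the circle:
754x² − 24882x + 162864 = 0  ⟹  x² − 33x + 216 = 0
x = 24 or x = 9, giving (24, 10) and (9, −13).
|(24, 10) − (9, −13)| = √((15)² + (23)²) = √754.

√754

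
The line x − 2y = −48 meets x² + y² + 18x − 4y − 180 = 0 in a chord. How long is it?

4√5

The distance from (−9, 2) to the line is 35/√5, and r² = 265.
Chord = 2√(r² − d²) = 2·√(20) = 4√5.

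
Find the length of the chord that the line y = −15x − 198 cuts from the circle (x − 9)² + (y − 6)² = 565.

√226

Express y = −15x − 198 and substitute into the circle:
226x² + 6102x + 41132 = 0  ⟹  x² + 27x + 182 = 0
x = −13 or x = −14, giving (−13, −3) and (−14, 12).
Chord length = distance between (−13, −3) and (−14, 12) = √226 = √226.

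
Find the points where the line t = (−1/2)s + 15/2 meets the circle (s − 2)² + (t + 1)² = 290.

Express t = (15 − s)/2 and substitute into the circle:
5s² − 50s − 855 = 0  ⟹  s² − 10s − 171 = 0
s = 19 or s = −9, giving (19, −2) and (−9, 12).

(−9, 12) and (19, −2)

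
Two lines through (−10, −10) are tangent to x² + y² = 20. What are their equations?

A line y − (−10) = m(x − (−10)) is tangent when its distance from (0, 0) is 2√5:
(10m − (10))² = 20(m² + 1)
2m² − 5m + 2 = 0, so m = 1/2 or m = 2.
With m = 1/2: x − 2y = 10. With m = 2: 2x − y = −10.

x − 2y = 10 and 2x − y = −10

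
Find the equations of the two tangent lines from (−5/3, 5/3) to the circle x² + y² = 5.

A line y − (5/3) = m(x − (−5/3)) is tangent when its distance from (0, 0) is √5:
(5/3m − (−5/3))² = 5(m² + 1)
2m² − 5m + 2 = 0, so m = 2 or m = 1/2.
Through (−5/3, 5/3) these give 2x − y = −5 and x − 2y = −5.

2x − y = −5 and x − 2y = −5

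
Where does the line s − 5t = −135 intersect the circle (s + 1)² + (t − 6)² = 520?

(−15, 24) and (5, 28)

Express t = (135 + s)/5 and substitute into the circle:
26s² + 260s − 1950 = 0  ⟹  s² + 10s − 75 = 0
s = 5 or s = −15, giving (5, 28) and (−15, 24).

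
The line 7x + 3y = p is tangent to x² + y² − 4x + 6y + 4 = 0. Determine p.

p = 5 ± 3√58

For a tangent, require d(centre, line) = r = 3.
|7·2 + 3·(−3) − p| / √58 = 3
|p − (5)| = 3√58.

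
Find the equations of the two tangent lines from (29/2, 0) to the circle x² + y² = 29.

2x + 5y = 29 and 2x − 5y = 29

Write the tangent as mx − y + (0 − m·(29/2)) = 0 and set its distance from the centre to √29:
[m·(−29/2) − (0)]² = 29(m² + 1)
25m² − 4 = 0, so m = −2/5 or m = 2/5.
With m = −2/5: 2x + 5y = 29. With m = 2/5: 2x − 5y = 29.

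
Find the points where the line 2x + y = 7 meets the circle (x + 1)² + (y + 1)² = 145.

(−2, 11) and (8, −9)

Substitute y = −2x + 7:
5x² − 30x − 80 = 0  ⟹  x² − 6x − 16 = 0
x = 8 or x = −2, giving (8, −9) and (−2, 11).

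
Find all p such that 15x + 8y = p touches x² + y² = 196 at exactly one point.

Tangency holds when the distance from the centre (0, 0) to the line equals the radius 14:
|15·0 + 8·0 − p| / √289 = 14
|p| = 14·17, so p = 238 or p = −238.

p = −238 or p = 238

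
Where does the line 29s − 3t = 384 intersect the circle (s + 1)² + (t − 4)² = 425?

From the line, t = (−384 + 29s)/3. Substituting:
850s² − 22950s + 153000 = 0  ⟹  s² − 27s + 180 = 0
s = 15 or s = 12, giving (15, 17) and (12, −12).

(12, −12) and (15, 17)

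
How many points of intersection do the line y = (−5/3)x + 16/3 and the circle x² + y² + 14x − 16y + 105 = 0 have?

0

d² = (5·(−7) + 3·8 − (16))²/34 = 729/34; r² = 8.
Since d² > r², the line lies outside the circle.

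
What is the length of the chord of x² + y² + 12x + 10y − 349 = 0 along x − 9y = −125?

2√82

From the line, y = (125 + x)/9. Substituting:
82x² + 1312x − 1394 = 0  ⟹  x² + 16x − 17 = 0
x = 1 or x = −17, giving (1, 14) and (−17, 12).
Chord length = distance between (1, 14) and (−17, 12) = √328 = 2√82.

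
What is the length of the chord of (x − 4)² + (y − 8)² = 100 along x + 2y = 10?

The distance from (4, 8) to the line is 10/√5, and r² = 100.
Half the chord is √(r² − d²) = √(80), so the full chord is 8√5.

8√5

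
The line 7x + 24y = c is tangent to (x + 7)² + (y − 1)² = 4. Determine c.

c = −75 or c = 25

Tangency holds when the distance from the centre (−7, 1) to the line equals the radius 2:
|7·(−7) + 24·1 − c| / √625 = 2
|c − (−25)| = 2·25, so c = 25 or c = −75.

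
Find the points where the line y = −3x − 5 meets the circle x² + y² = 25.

Substitute y = −3x − 5:
10x² + 30x = 0  ⟹  x² + 3x = 0
x = 0 or x = −3, giving (0, −5) and (−3, 4).

(−3, 4) and (0, −5)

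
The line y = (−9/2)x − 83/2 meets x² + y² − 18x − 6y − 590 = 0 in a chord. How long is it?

The distance from (9, 3) to the line is 170/√85, and r² = 680.
Half the chord is √(r² − d²) = √(340), so the full chord is 4√85.

4√85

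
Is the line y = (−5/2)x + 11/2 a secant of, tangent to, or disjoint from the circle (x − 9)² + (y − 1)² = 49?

Centre (9, 1), r² = 49. Distance² from centre to line = (36)²/29 = 1296/29.
Since d² < r², the line cuts the circle twice.

secant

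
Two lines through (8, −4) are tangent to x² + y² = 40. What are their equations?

3x + y = 20 and x − 3y = 20

Let a tangent through (8, −4) have slope m. Its distance from (0, 0) must equal 2√10:
(−8m − (4))² = 40(m² + 1)
3m² + 8m − 3 = 0, so m = −3 or m = 1/3.
With m = −3: 3x + y = 20. With m = 1/3: x − 3y = 20.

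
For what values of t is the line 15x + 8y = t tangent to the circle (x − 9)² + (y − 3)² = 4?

t = 125 or t = 193

For a tangent, require d(centre, line) = r = 2.
|15·9 + 8·3 − t| / √289 = 2
|t − (159)| = 2·17, so t = 193 or t = 125.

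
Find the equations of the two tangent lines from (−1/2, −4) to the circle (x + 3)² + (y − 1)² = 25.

Let a tangent through (−1/2, −4) have slope m. Its distance from (−3, 1) must equal 5:
(−5/2m − (5))² = 25(m² + 1)
3m² − 4m = 0, so m = 4/3 or m = 0.
Through (−1/2, −4) these give 4x − 3y = 10 and y = −4.

4x − 3y = 10 and y = −4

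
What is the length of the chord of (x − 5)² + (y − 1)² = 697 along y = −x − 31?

Substitute y = −x − 31:
2x² + 54x + 352 = 0  ⟹  x² + 27x + 176 = 0
x = −11 or x = −16, giving (−11, −20) and (−16, −15).
Chord length = distance between (−11, −20) and (−16, −15) = √50 = 5√2.

5√2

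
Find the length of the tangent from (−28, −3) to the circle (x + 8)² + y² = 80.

With centre O = (−8, 0), |OP|² = 409 and r² = 80.
Power of the point: PT² = |PO|² − r² = 329, so PT = √329.

√329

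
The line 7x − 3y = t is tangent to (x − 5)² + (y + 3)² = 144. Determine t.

The line touches the circle iff its distance from (5, −3) is 12:
|7·5 − 3·(−3) − t| / √58 = 12
|t − (44)| = 12√58.

t = 44 ± 12√58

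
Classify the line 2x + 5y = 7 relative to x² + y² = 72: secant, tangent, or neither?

Substituting the line into the circle gives 29x² − 28x − 1751 = 0.
Δ = 784 − (−203116) = 203900.
Two real roots: the line is a secant.

secant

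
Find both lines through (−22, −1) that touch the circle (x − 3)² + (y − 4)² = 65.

x + 8y = −30 and 4x − 7y = −81

Write the tangent as mx − y + (−1 − m·(−22)) = 0 and set its distance from the centre to √65:
[m·(25) − (5)]² = 65(m² + 1)
56m² − 25m − 4 = 0, so m = −1/8 or m = 4/7.
Through (−22, −1) these give x + 8y = −30 and 4x − 7y = −81.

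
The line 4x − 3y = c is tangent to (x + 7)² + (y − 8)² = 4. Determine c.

For a tangent, require d(centre, line) = r = 2.
|4·(−7) − 3·8 − c| / √25 = 2
|c − (−52)| = 2·5, so c = −42 or c = −62.

c = −62 or c = −42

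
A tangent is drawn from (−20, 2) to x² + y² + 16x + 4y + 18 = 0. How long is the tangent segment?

With centre O = (−8, −2), |OP|² = 160 and r² = 50.
By the tangent–radius right angle, tangent length = √(|PO|² − r²) = √110.

√110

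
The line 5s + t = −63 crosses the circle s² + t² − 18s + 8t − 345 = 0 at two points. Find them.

Substitute t = −5s − 63:
26s² + 572s + 3120 = 0  ⟹  s² + 22s + 120 = 0
s = −10 or s = −12, giving (−10, −13) and (−12, −3).

(−12, −3) and (−10, −13)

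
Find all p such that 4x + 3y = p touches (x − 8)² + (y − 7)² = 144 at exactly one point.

The line touches the circle iff its distance from (8, 7) is 12:
|4·8 + 3·7 − p| / √25 = 12
|p − (53)| = 12·5, so p = 113 or p = −7.

p = −7 or p = 113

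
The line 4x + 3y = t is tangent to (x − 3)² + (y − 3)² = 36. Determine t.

t = −9 or t = 51

Tangency holds when the distance from the centre (3, 3) to the line equals the radius 6:
|4·3 + 3·3 − t| / √25 = 6
|t − (21)| = 6·5, so t = 51 or t = −9.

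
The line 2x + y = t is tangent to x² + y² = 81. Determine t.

For a tangent, require d(centre, line) = r = 9.
|2·0 + 1·0 − t| / √5 = 9
|t| = 9√5.

t = ±9√5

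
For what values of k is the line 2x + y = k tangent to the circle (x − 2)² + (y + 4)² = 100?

k = ±10√5

Tangency holds when the distance from the centre (2, −4) to the line equals the radius 10:
|2·2 + 1·(−4) − k| / √5 = 10
|k| = 10√5.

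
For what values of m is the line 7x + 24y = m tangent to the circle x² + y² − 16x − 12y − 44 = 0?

For a tangent, require d(centre, line) = r = 12.
|7·8 + 24·6 − m| / √625 = 12
|m − (200)| = 12·25, so m = 500 or m = −100.

m = −100 or m = 500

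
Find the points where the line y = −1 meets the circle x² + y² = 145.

(−12, −1) and (12, −1)

Express y = −1 and substitute into the circle:
x² − 144 = 0
x = 12 or x = −12, giving (12, −1) and (−12, −1).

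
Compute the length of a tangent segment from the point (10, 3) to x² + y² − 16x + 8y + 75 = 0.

Centre (8, −4), r² = 5. |PO|² = (2)² + (7)² = 53.
Power of the point: PT² = |PO|² − r² = 48, so PT = 4√3.

4√3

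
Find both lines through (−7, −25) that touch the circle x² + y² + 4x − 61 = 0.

A line y − (−25) = m(x − (−7)) is tangent when its distance from (−2, 0) is √65:
(5m − (25))² = 65(m² + 1)
4m² + 25m − 56 = 0, so m = 7/4 or m = −8.
With m = 7/4: 7x − 4y = 51. With m = −8: 8x + y = −81.

7x − 4y = 51 and 8x + y = −81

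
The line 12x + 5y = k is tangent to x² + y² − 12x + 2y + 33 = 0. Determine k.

For a tangent, require d(centre, line) = r = 2.
|12·6 + 5·(−1) − k| / √169 = 2
|k − (67)| = 2·13, so k = 93 or k = 41.

k = 41 or k = 93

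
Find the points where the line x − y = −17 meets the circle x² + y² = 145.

(−9, 8) and (−8, 9)

Substitute y = x + 17:
2x² + 34x + 144 = 0  ⟹  x² + 17x + 72 = 0
x = −8 or x = −9, giving (−8, 9) and (−9, 8).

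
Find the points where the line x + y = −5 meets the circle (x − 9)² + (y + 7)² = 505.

Express y = −x − 5 and substitute into the circle:
2x² − 22x − 420 = 0  ⟹  x² − 11x − 210 = 0
x = 21 or x = −10, giving (21, −26) and (−10, 5).

(−10, 5) and (21, −26)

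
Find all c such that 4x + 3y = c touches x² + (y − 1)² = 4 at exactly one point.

c = −7 or c = 13

The line touches the circle iff its distance from (0, 1) is 2:
|4·0 + 3·1 − c| / √25 = 2
|c − (3)| = 2·5, so c = 13 or c = −7.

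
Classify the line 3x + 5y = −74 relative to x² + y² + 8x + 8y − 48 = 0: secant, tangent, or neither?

Centre (−4, −4), r² = 80. Distance² from centre to line = (42)²/34 = 882/17.
Since d² < r², the line cuts the circle twice.

secant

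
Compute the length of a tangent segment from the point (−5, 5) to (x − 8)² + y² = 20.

Centre (8, 0), r² = 20. |PO|² = (−13)² + (5)² = 194.
Power of the point: PT² = |PO|² − r² = 174, so PT = √174.

√174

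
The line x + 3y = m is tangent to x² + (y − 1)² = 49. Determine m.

The line touches the circle iff its distance from (0, 1) is 7:
|1·0 + 3·1 − m| / √10 = 7
|m − (3)| = 7√10.

m = 3 ± 7√10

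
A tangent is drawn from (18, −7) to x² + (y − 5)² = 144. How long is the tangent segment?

18

Centre (0, 5), r² = 144. |PO|² = (18)² + (−12)² = 468.
Power of the point: PT² = |PO|² − r² = 324, so PT = 18.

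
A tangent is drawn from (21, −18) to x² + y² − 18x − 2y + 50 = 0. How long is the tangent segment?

Centre (9, 1), r² = 32. |PO|² = (12)² + (−19)² = 505.
By the tangent–radius right angle, tangent length = √(|PO|² − r²) = √473.

√473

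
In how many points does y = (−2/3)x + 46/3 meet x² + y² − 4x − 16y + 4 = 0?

2

Centre (2, 8), r² = 64. Distance² from centre to line = (−18)²/13 = 324/13.
Since d² < r², the line cuts the circle twice.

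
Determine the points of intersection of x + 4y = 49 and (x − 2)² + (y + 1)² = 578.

Express y = (49 − x)/4 and substitute into the circle:
17x² − 170x − 6375 = 0  ⟹  x² − 10x − 375 = 0
x = 25 or x = −15, giving (25, 6) and (−15, 16).

(−15, 16) and (25, 6)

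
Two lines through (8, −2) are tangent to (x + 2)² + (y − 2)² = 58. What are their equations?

A line y − (−2) = m(x − (8)) is tangent when its distance from (−2, 2) is √58:
[m·(−10) − (4)]² = 58(m² + 1)
21m² + 40m − 21 = 0, so m = 3/7 or m = −7/3.
Through (8, −2) these give 3x − 7y = 38 and 7x + 3y = 50.

3x − 7y = 38 and 7x + 3y = 50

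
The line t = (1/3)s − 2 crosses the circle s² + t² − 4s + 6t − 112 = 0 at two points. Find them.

(−9, −5) and (12, 2)

Substitute t = (−6 + s)/3:
10s² − 30s − 1080 = 0  ⟹  s² − 3s − 108 = 0
s = 12 or s = −9, giving (12, 2) and (−9, −5).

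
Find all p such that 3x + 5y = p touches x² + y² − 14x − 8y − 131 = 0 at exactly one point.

p = 41 ± 14√34

Tangency holds when the distance from the centre (7, 4) to the line equals the radius 14:
|3·7 + 5·4 − p| / √34 = 14
|p − (41)| = 14√34.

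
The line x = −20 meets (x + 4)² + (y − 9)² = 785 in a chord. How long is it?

The line gives x = −20. Substituting into the circle:
y² − 18y − 448 = 0
y = 32 or y = −14, giving (−20, 32) and (−20, −14).
|(−20, 32) − (−20, −14)| = √((0)² + (46)²) = 46.

46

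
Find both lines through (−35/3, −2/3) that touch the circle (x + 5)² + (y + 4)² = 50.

A line y − (−2/3) = m(x − (−35/3)) is tangent when its distance from (−5, −4) is 5√2:
[m·(20/3) − (−10/3)]² = 50(m² + 1)
m² − 8m + 7 = 0, so m = 1 or m = 7.
With m = 1: x − y = −11. With m = 7: 7x − y = −81.

x − y = −11 and 7x − y = −81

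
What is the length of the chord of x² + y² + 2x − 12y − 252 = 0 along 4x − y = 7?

The distance from (−1, 6) to the line is 17/√17, and r² = 289.
Half the chord is √(r² − d²) = √(272), so the full chord is 8√17.

8√17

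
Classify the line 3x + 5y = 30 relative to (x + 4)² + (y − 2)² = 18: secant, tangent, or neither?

Substituting the line into the circle gives 34x² + 80x + 350 = 0.
Δ = 6400 − 47600 = −41200.
No real roots: the line does not meet the circle.

neither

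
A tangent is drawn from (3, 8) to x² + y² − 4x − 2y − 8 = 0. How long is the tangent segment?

With centre O = (2, 1), |OP|² = 50 and r² = 13.
Power of the point: PT² = |PO|² − r² = 37, so PT = √37.

√37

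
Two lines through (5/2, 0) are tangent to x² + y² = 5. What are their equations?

A line y − (0) = m(x − (5/2)) is tangent when its distance from (0, 0) is √5:
(−5/2m − (0))² = 5(m² + 1)
m² − 4 = 0, so m = −2 or m = 2.
With m = −2: 2x + y = 5. With m = 2: 2x − y = 5.

2x + y = 5 and 2x − y = 5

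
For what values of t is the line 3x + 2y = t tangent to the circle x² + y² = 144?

For a tangent, require d(centre, line) = r = 12.
|3·0 + 2·0 − t| / √13 = 12
|t| = 12√13.

t = ±12√13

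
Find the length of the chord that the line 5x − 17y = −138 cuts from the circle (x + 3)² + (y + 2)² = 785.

The distance from (−3, −2) to the line is 157/√314, and r² = 785.
Chord = 2√(r² − d²) = 2·√(1413/2) = 3√314.

3√314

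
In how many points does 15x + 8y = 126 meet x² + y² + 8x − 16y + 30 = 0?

0

Centre (−4, 8), r² = 50. Distance² from centre to line = (−122)²/289 = 14884/289.
Since d² > r², the line lies outside the circle.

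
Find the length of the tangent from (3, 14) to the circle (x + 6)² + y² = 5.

With centre O = (−6, 0), |OP|² = 277 and r² = 5.
Power of the point: PT² = |PO|² − r² = 272, so PT = 4√17.

4√17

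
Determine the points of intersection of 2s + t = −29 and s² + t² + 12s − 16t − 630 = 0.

(−27, 25) and (−5, −19)

Substitute t = −2s − 29:
5s² + 160s + 675 = 0  ⟹  s² + 32s + 135 = 0
s = −5 or s = −27, giving (−5, −19) and (−27, 25).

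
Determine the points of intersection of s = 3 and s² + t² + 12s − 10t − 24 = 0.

(3, 3) and (3, 7)

The line gives s = 3. Substituting into the circle:
t² − 10t + 21 = 0
t = 7 or t = 3, giving (3, 7) and (3, 3).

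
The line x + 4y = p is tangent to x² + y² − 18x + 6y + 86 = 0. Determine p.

p = −3 ± 2√17

For a tangent, require d(centre, line) = r = 2.
|1·9 + 4·(−3) − p| / √17 = 2
|p − (−3)| = 2√17.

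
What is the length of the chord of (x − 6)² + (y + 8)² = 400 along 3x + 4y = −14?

40

The distance from (6, −8) to the line is 0/√25, and r² = 400.
Chord = 2√(r² − d²) = 2·√(400) = 40.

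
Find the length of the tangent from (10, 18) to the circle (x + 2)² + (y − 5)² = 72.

√241

With centre O = (−2, 5), |OP|² = 313 and r² = 72.
By the tangent–radius right angle, tangent length = √(|PO|² − r²) = √241.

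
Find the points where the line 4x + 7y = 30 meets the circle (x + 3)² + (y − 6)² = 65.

(−10, 10) and (4, 2)

From the line, y = (30 − 4x)/7. Substituting:
65x² + 390x − 2600 = 0  ⟹  x² + 6x − 40 = 0
x = 4 or x = −10, giving (4, 2) and (−10, 10).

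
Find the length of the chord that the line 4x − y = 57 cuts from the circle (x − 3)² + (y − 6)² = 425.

8√17

Centre (3, 6), r² = 425. Perpendicular distance d from centre to line = |−51| / √17 = 51/√17.
Half the chord is √(r² − d²) = √(272), so the full chord is 8√17.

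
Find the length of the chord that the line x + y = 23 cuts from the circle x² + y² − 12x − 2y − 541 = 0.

30√2

Substitute y = −x + 23:
2x² − 56x − 58 = 0  ⟹  x² − 28x − 29 = 0
x = 29 or x = −1, giving (29, −6) and (−1, 24).
Chord length = distance between (29, −6) and (−1, 24) = √1800 = 30√2.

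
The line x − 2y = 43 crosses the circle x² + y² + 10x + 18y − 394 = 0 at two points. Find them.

Express y = (−43 + x)/2 and substitute into the circle:
5x² − 10x − 1275 = 0  ⟹  x² − 2x − 255 = 0
x = 17 or x = −15, giving (17, −13) and (−15, −29).

(−15, −29) and (17, −13)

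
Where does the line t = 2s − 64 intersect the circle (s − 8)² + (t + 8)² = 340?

(22, −20) and (26, −12)

From the line, t = 2s − 64. Substituting:
5s² − 240s + 2860 = 0  ⟹  s² − 48s + 572 = 0
s = 26 or s = 22, giving (26, −12) and (22, −20).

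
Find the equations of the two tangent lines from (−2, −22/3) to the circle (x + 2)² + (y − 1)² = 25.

4x − 3y = 14 and 4x + 3y = −30

Write the tangent as mx − y + (−22/3 − m·(−2)) = 0 and set its distance from the centre to 5:
(0m − (25/3))² = 25(m² + 1)
9m² − 16 = 0, so m = 4/3 or m = −4/3.
Through (−2, −22/3) these give 4x − 3y = 14 and 4x + 3y = −30.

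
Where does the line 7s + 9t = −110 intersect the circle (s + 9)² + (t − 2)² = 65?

From the line, t = (−110 − 7s)/9. Substituting:
130s² + 3250s + 17680 = 0  ⟹  s² + 25s + 136 = 0
s = −8 or s = −17, giving (−8, −6) and (−17, 1).

(−17, 1) and (−8, −6)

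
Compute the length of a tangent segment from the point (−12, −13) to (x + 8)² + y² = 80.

The centre is (−8, 0) and r = 4√5. The square of the distance from P to the centre is 16 + 169 = 185.
Power of the point: PT² = |PO|² − r² = 105, so PT = √105.

√105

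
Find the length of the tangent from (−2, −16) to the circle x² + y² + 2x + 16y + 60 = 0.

Centre (−1, −8), r² = 5. |PO|² = (−1)² + (−8)² = 65.
Power of the point: PT² = |PO|² − r² = 60, so PT = 2√15.

2√15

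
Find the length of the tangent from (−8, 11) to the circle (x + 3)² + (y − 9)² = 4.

5

The centre is (−3, 9) and r = 2. The square of the distance from P to the centre is 25 + 4 = 29.
The tangent meets the radius at right angles, so tangent² = |PO|² − r² = 29 − 4 = 25.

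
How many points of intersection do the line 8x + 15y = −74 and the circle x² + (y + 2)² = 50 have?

Centre (0, −2), r² = 50. Distance² from centre to line = (44)²/289 = 1936/289.
Since d² < r², the line cuts the circle twice.

2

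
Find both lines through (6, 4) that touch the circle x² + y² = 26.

5x − y = 26 and x + 5y = 26

Let a tangent through (6, 4) have slope m. Its distance from (0, 0) must equal √26:
(−6m − (−4))² = 26(m² + 1)
5m² − 24m − 5 = 0, so m = 5 or m = −1/5.
With m = 5: 5x − y = 26. With m = −1/5: x + 5y = 26.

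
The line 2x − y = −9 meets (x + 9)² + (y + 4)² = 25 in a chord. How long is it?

4√5

Centre (−9, −4), r² = 25. Perpendicular distance d from centre to line = |−5| / √5 = 5/√5.
Chord = 2√(r² − d²) = 2·√(20) = 4√5.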